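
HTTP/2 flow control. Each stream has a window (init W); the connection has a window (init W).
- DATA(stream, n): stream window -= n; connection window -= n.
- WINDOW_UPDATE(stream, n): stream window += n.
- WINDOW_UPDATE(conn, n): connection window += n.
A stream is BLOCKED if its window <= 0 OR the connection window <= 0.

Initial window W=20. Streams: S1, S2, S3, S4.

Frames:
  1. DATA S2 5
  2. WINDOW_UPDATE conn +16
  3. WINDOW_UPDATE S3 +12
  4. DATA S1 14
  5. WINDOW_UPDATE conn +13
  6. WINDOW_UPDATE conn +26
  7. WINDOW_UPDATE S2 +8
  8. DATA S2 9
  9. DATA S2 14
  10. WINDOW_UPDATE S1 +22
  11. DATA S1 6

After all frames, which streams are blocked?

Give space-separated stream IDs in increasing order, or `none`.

Answer: S2

Derivation:
Op 1: conn=15 S1=20 S2=15 S3=20 S4=20 blocked=[]
Op 2: conn=31 S1=20 S2=15 S3=20 S4=20 blocked=[]
Op 3: conn=31 S1=20 S2=15 S3=32 S4=20 blocked=[]
Op 4: conn=17 S1=6 S2=15 S3=32 S4=20 blocked=[]
Op 5: conn=30 S1=6 S2=15 S3=32 S4=20 blocked=[]
Op 6: conn=56 S1=6 S2=15 S3=32 S4=20 blocked=[]
Op 7: conn=56 S1=6 S2=23 S3=32 S4=20 blocked=[]
Op 8: conn=47 S1=6 S2=14 S3=32 S4=20 blocked=[]
Op 9: conn=33 S1=6 S2=0 S3=32 S4=20 blocked=[2]
Op 10: conn=33 S1=28 S2=0 S3=32 S4=20 blocked=[2]
Op 11: conn=27 S1=22 S2=0 S3=32 S4=20 blocked=[2]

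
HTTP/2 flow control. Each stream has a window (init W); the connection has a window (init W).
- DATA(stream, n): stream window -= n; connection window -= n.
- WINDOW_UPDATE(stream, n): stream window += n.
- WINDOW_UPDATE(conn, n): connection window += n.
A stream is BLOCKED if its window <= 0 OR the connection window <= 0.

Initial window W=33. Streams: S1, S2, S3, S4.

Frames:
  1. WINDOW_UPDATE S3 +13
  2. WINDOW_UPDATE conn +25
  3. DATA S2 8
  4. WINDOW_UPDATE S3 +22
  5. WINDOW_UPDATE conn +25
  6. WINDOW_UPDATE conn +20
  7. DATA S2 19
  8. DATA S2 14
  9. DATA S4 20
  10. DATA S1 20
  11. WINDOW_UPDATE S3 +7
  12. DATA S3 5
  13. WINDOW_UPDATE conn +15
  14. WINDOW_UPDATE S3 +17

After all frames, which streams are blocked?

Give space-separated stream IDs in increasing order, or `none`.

Answer: S2

Derivation:
Op 1: conn=33 S1=33 S2=33 S3=46 S4=33 blocked=[]
Op 2: conn=58 S1=33 S2=33 S3=46 S4=33 blocked=[]
Op 3: conn=50 S1=33 S2=25 S3=46 S4=33 blocked=[]
Op 4: conn=50 S1=33 S2=25 S3=68 S4=33 blocked=[]
Op 5: conn=75 S1=33 S2=25 S3=68 S4=33 blocked=[]
Op 6: conn=95 S1=33 S2=25 S3=68 S4=33 blocked=[]
Op 7: conn=76 S1=33 S2=6 S3=68 S4=33 blocked=[]
Op 8: conn=62 S1=33 S2=-8 S3=68 S4=33 blocked=[2]
Op 9: conn=42 S1=33 S2=-8 S3=68 S4=13 blocked=[2]
Op 10: conn=22 S1=13 S2=-8 S3=68 S4=13 blocked=[2]
Op 11: conn=22 S1=13 S2=-8 S3=75 S4=13 blocked=[2]
Op 12: conn=17 S1=13 S2=-8 S3=70 S4=13 blocked=[2]
Op 13: conn=32 S1=13 S2=-8 S3=70 S4=13 blocked=[2]
Op 14: conn=32 S1=13 S2=-8 S3=87 S4=13 blocked=[2]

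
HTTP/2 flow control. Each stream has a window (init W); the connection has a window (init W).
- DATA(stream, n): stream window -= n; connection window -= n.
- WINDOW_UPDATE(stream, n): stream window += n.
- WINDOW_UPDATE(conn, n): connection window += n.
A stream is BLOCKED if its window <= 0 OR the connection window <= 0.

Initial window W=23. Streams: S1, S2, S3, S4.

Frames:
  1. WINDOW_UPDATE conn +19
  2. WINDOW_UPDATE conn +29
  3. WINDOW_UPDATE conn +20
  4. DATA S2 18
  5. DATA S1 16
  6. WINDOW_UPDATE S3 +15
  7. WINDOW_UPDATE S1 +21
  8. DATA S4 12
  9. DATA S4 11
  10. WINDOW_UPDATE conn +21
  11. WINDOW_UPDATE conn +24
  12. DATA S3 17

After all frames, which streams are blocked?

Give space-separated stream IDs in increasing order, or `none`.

Op 1: conn=42 S1=23 S2=23 S3=23 S4=23 blocked=[]
Op 2: conn=71 S1=23 S2=23 S3=23 S4=23 blocked=[]
Op 3: conn=91 S1=23 S2=23 S3=23 S4=23 blocked=[]
Op 4: conn=73 S1=23 S2=5 S3=23 S4=23 blocked=[]
Op 5: conn=57 S1=7 S2=5 S3=23 S4=23 blocked=[]
Op 6: conn=57 S1=7 S2=5 S3=38 S4=23 blocked=[]
Op 7: conn=57 S1=28 S2=5 S3=38 S4=23 blocked=[]
Op 8: conn=45 S1=28 S2=5 S3=38 S4=11 blocked=[]
Op 9: conn=34 S1=28 S2=5 S3=38 S4=0 blocked=[4]
Op 10: conn=55 S1=28 S2=5 S3=38 S4=0 blocked=[4]
Op 11: conn=79 S1=28 S2=5 S3=38 S4=0 blocked=[4]
Op 12: conn=62 S1=28 S2=5 S3=21 S4=0 blocked=[4]

Answer: S4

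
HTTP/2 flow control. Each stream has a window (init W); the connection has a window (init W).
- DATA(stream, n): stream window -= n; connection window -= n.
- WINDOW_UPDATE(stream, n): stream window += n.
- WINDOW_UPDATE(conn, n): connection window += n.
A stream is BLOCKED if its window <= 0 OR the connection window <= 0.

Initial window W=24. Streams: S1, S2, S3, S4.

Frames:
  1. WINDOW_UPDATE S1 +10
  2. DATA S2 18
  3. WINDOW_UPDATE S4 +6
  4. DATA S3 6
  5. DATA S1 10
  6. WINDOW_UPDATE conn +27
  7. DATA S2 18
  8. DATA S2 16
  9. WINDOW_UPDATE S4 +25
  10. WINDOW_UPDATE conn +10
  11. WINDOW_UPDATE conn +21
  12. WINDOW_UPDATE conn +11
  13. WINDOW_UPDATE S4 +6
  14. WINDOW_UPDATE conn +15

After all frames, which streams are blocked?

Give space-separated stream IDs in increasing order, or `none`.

Op 1: conn=24 S1=34 S2=24 S3=24 S4=24 blocked=[]
Op 2: conn=6 S1=34 S2=6 S3=24 S4=24 blocked=[]
Op 3: conn=6 S1=34 S2=6 S3=24 S4=30 blocked=[]
Op 4: conn=0 S1=34 S2=6 S3=18 S4=30 blocked=[1, 2, 3, 4]
Op 5: conn=-10 S1=24 S2=6 S3=18 S4=30 blocked=[1, 2, 3, 4]
Op 6: conn=17 S1=24 S2=6 S3=18 S4=30 blocked=[]
Op 7: conn=-1 S1=24 S2=-12 S3=18 S4=30 blocked=[1, 2, 3, 4]
Op 8: conn=-17 S1=24 S2=-28 S3=18 S4=30 blocked=[1, 2, 3, 4]
Op 9: conn=-17 S1=24 S2=-28 S3=18 S4=55 blocked=[1, 2, 3, 4]
Op 10: conn=-7 S1=24 S2=-28 S3=18 S4=55 blocked=[1, 2, 3, 4]
Op 11: conn=14 S1=24 S2=-28 S3=18 S4=55 blocked=[2]
Op 12: conn=25 S1=24 S2=-28 S3=18 S4=55 blocked=[2]
Op 13: conn=25 S1=24 S2=-28 S3=18 S4=61 blocked=[2]
Op 14: conn=40 S1=24 S2=-28 S3=18 S4=61 blocked=[2]

Answer: S2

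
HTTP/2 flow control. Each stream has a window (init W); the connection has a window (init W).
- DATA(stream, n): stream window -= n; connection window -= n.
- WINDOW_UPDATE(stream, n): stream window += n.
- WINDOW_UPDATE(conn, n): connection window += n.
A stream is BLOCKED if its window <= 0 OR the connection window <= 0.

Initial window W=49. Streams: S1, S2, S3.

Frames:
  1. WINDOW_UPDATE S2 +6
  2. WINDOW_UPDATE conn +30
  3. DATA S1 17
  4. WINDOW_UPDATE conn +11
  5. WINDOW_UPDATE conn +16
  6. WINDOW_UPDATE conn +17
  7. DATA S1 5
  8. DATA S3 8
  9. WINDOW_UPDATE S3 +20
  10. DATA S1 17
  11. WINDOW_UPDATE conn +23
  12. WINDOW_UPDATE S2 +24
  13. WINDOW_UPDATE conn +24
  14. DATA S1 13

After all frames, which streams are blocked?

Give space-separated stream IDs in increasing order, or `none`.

Answer: S1

Derivation:
Op 1: conn=49 S1=49 S2=55 S3=49 blocked=[]
Op 2: conn=79 S1=49 S2=55 S3=49 blocked=[]
Op 3: conn=62 S1=32 S2=55 S3=49 blocked=[]
Op 4: conn=73 S1=32 S2=55 S3=49 blocked=[]
Op 5: conn=89 S1=32 S2=55 S3=49 blocked=[]
Op 6: conn=106 S1=32 S2=55 S3=49 blocked=[]
Op 7: conn=101 S1=27 S2=55 S3=49 blocked=[]
Op 8: conn=93 S1=27 S2=55 S3=41 blocked=[]
Op 9: conn=93 S1=27 S2=55 S3=61 blocked=[]
Op 10: conn=76 S1=10 S2=55 S3=61 blocked=[]
Op 11: conn=99 S1=10 S2=55 S3=61 blocked=[]
Op 12: conn=99 S1=10 S2=79 S3=61 blocked=[]
Op 13: conn=123 S1=10 S2=79 S3=61 blocked=[]
Op 14: conn=110 S1=-3 S2=79 S3=61 blocked=[1]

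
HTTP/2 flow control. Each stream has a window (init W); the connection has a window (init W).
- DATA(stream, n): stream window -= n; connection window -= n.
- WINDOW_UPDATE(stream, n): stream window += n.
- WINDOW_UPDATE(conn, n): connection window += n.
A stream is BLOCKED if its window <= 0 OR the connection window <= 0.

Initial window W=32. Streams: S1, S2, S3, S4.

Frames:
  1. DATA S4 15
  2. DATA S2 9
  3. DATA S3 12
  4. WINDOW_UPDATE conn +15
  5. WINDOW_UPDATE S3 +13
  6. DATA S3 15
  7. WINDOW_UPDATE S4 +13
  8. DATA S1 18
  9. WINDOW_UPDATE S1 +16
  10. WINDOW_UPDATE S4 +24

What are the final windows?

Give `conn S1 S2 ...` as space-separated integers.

Answer: -22 30 23 18 54

Derivation:
Op 1: conn=17 S1=32 S2=32 S3=32 S4=17 blocked=[]
Op 2: conn=8 S1=32 S2=23 S3=32 S4=17 blocked=[]
Op 3: conn=-4 S1=32 S2=23 S3=20 S4=17 blocked=[1, 2, 3, 4]
Op 4: conn=11 S1=32 S2=23 S3=20 S4=17 blocked=[]
Op 5: conn=11 S1=32 S2=23 S3=33 S4=17 blocked=[]
Op 6: conn=-4 S1=32 S2=23 S3=18 S4=17 blocked=[1, 2, 3, 4]
Op 7: conn=-4 S1=32 S2=23 S3=18 S4=30 blocked=[1, 2, 3, 4]
Op 8: conn=-22 S1=14 S2=23 S3=18 S4=30 blocked=[1, 2, 3, 4]
Op 9: conn=-22 S1=30 S2=23 S3=18 S4=30 blocked=[1, 2, 3, 4]
Op 10: conn=-22 S1=30 S2=23 S3=18 S4=54 blocked=[1, 2, 3, 4]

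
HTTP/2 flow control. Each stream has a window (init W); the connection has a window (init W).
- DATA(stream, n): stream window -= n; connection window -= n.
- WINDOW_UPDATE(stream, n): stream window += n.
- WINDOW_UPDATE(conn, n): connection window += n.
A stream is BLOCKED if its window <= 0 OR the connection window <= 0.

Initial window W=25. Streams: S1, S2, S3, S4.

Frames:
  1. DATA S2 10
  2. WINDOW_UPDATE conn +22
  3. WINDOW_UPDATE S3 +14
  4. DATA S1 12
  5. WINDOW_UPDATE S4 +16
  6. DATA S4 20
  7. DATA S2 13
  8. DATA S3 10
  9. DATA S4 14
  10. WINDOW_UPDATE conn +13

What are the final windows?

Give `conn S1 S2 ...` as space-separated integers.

Answer: -19 13 2 29 7

Derivation:
Op 1: conn=15 S1=25 S2=15 S3=25 S4=25 blocked=[]
Op 2: conn=37 S1=25 S2=15 S3=25 S4=25 blocked=[]
Op 3: conn=37 S1=25 S2=15 S3=39 S4=25 blocked=[]
Op 4: conn=25 S1=13 S2=15 S3=39 S4=25 blocked=[]
Op 5: conn=25 S1=13 S2=15 S3=39 S4=41 blocked=[]
Op 6: conn=5 S1=13 S2=15 S3=39 S4=21 blocked=[]
Op 7: conn=-8 S1=13 S2=2 S3=39 S4=21 blocked=[1, 2, 3, 4]
Op 8: conn=-18 S1=13 S2=2 S3=29 S4=21 blocked=[1, 2, 3, 4]
Op 9: conn=-32 S1=13 S2=2 S3=29 S4=7 blocked=[1, 2, 3, 4]
Op 10: conn=-19 S1=13 S2=2 S3=29 S4=7 blocked=[1, 2, 3, 4]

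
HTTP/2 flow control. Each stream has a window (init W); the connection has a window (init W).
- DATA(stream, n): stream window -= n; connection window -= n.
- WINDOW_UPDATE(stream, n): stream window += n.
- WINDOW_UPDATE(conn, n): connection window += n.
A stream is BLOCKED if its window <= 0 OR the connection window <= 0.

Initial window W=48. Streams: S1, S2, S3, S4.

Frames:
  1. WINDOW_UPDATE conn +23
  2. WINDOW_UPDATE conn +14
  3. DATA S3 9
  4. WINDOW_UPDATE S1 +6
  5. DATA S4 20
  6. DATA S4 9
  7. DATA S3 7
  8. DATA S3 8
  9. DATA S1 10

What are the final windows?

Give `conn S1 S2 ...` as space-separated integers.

Answer: 22 44 48 24 19

Derivation:
Op 1: conn=71 S1=48 S2=48 S3=48 S4=48 blocked=[]
Op 2: conn=85 S1=48 S2=48 S3=48 S4=48 blocked=[]
Op 3: conn=76 S1=48 S2=48 S3=39 S4=48 blocked=[]
Op 4: conn=76 S1=54 S2=48 S3=39 S4=48 blocked=[]
Op 5: conn=56 S1=54 S2=48 S3=39 S4=28 blocked=[]
Op 6: conn=47 S1=54 S2=48 S3=39 S4=19 blocked=[]
Op 7: conn=40 S1=54 S2=48 S3=32 S4=19 blocked=[]
Op 8: conn=32 S1=54 S2=48 S3=24 S4=19 blocked=[]
Op 9: conn=22 S1=44 S2=48 S3=24 S4=19 blocked=[]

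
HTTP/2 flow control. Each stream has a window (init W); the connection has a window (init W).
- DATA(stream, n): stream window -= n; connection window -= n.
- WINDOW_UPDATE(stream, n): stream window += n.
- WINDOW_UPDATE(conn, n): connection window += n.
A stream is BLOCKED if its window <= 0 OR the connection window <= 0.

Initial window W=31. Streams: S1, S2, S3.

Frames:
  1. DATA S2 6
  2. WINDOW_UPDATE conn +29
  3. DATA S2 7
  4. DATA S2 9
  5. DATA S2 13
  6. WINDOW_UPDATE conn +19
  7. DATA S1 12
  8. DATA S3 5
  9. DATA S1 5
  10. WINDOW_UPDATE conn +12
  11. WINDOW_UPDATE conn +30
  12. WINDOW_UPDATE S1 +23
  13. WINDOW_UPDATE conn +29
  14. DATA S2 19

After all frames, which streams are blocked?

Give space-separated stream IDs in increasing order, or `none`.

Op 1: conn=25 S1=31 S2=25 S3=31 blocked=[]
Op 2: conn=54 S1=31 S2=25 S3=31 blocked=[]
Op 3: conn=47 S1=31 S2=18 S3=31 blocked=[]
Op 4: conn=38 S1=31 S2=9 S3=31 blocked=[]
Op 5: conn=25 S1=31 S2=-4 S3=31 blocked=[2]
Op 6: conn=44 S1=31 S2=-4 S3=31 blocked=[2]
Op 7: conn=32 S1=19 S2=-4 S3=31 blocked=[2]
Op 8: conn=27 S1=19 S2=-4 S3=26 blocked=[2]
Op 9: conn=22 S1=14 S2=-4 S3=26 blocked=[2]
Op 10: conn=34 S1=14 S2=-4 S3=26 blocked=[2]
Op 11: conn=64 S1=14 S2=-4 S3=26 blocked=[2]
Op 12: conn=64 S1=37 S2=-4 S3=26 blocked=[2]
Op 13: conn=93 S1=37 S2=-4 S3=26 blocked=[2]
Op 14: conn=74 S1=37 S2=-23 S3=26 blocked=[2]

Answer: S2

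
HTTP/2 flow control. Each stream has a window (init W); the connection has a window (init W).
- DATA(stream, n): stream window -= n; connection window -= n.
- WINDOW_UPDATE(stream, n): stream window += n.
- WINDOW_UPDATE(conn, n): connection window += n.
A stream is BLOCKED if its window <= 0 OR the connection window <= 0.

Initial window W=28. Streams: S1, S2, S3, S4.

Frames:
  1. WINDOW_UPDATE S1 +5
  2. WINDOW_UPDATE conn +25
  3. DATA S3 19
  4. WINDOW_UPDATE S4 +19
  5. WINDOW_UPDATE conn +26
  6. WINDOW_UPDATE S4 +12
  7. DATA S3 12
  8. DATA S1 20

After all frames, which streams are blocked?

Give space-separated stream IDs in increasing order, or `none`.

Answer: S3

Derivation:
Op 1: conn=28 S1=33 S2=28 S3=28 S4=28 blocked=[]
Op 2: conn=53 S1=33 S2=28 S3=28 S4=28 blocked=[]
Op 3: conn=34 S1=33 S2=28 S3=9 S4=28 blocked=[]
Op 4: conn=34 S1=33 S2=28 S3=9 S4=47 blocked=[]
Op 5: conn=60 S1=33 S2=28 S3=9 S4=47 blocked=[]
Op 6: conn=60 S1=33 S2=28 S3=9 S4=59 blocked=[]
Op 7: conn=48 S1=33 S2=28 S3=-3 S4=59 blocked=[3]
Op 8: conn=28 S1=13 S2=28 S3=-3 S4=59 blocked=[3]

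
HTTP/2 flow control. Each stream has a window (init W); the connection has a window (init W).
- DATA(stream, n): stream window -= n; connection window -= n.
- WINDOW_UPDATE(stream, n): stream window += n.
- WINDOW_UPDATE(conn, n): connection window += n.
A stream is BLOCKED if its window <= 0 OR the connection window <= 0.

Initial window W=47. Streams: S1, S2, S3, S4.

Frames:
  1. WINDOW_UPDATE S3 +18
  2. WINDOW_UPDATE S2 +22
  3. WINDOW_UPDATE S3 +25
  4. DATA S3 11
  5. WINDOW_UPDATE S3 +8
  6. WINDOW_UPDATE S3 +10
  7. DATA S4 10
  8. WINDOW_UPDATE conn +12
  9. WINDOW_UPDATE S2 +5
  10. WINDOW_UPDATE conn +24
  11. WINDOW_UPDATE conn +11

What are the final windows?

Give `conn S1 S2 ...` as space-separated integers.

Op 1: conn=47 S1=47 S2=47 S3=65 S4=47 blocked=[]
Op 2: conn=47 S1=47 S2=69 S3=65 S4=47 blocked=[]
Op 3: conn=47 S1=47 S2=69 S3=90 S4=47 blocked=[]
Op 4: conn=36 S1=47 S2=69 S3=79 S4=47 blocked=[]
Op 5: conn=36 S1=47 S2=69 S3=87 S4=47 blocked=[]
Op 6: conn=36 S1=47 S2=69 S3=97 S4=47 blocked=[]
Op 7: conn=26 S1=47 S2=69 S3=97 S4=37 blocked=[]
Op 8: conn=38 S1=47 S2=69 S3=97 S4=37 blocked=[]
Op 9: conn=38 S1=47 S2=74 S3=97 S4=37 blocked=[]
Op 10: conn=62 S1=47 S2=74 S3=97 S4=37 blocked=[]
Op 11: conn=73 S1=47 S2=74 S3=97 S4=37 blocked=[]

Answer: 73 47 74 97 37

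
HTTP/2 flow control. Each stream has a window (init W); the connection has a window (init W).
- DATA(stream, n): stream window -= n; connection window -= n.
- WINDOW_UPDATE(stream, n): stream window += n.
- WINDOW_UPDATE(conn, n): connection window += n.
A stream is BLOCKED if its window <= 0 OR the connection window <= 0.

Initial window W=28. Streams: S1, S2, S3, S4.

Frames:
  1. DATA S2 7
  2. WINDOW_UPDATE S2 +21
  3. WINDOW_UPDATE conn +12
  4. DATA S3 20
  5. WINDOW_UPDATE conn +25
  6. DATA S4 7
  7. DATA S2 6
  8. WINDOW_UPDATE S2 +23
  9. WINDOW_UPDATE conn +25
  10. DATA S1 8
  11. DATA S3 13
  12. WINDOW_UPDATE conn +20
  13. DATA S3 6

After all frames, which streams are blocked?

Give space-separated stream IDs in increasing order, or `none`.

Op 1: conn=21 S1=28 S2=21 S3=28 S4=28 blocked=[]
Op 2: conn=21 S1=28 S2=42 S3=28 S4=28 blocked=[]
Op 3: conn=33 S1=28 S2=42 S3=28 S4=28 blocked=[]
Op 4: conn=13 S1=28 S2=42 S3=8 S4=28 blocked=[]
Op 5: conn=38 S1=28 S2=42 S3=8 S4=28 blocked=[]
Op 6: conn=31 S1=28 S2=42 S3=8 S4=21 blocked=[]
Op 7: conn=25 S1=28 S2=36 S3=8 S4=21 blocked=[]
Op 8: conn=25 S1=28 S2=59 S3=8 S4=21 blocked=[]
Op 9: conn=50 S1=28 S2=59 S3=8 S4=21 blocked=[]
Op 10: conn=42 S1=20 S2=59 S3=8 S4=21 blocked=[]
Op 11: conn=29 S1=20 S2=59 S3=-5 S4=21 blocked=[3]
Op 12: conn=49 S1=20 S2=59 S3=-5 S4=21 blocked=[3]
Op 13: conn=43 S1=20 S2=59 S3=-11 S4=21 blocked=[3]

Answer: S3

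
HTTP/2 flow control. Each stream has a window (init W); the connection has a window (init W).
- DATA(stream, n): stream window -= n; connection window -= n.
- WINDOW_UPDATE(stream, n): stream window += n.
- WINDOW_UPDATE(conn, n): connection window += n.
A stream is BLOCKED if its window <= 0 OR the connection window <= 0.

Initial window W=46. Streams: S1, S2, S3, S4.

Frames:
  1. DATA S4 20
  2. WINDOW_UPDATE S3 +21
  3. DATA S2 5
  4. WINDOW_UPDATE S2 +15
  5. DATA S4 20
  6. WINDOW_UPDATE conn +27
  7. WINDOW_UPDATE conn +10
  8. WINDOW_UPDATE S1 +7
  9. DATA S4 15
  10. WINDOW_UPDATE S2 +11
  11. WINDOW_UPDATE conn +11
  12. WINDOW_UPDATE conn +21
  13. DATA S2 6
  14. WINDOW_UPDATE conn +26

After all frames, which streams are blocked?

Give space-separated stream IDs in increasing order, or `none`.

Op 1: conn=26 S1=46 S2=46 S3=46 S4=26 blocked=[]
Op 2: conn=26 S1=46 S2=46 S3=67 S4=26 blocked=[]
Op 3: conn=21 S1=46 S2=41 S3=67 S4=26 blocked=[]
Op 4: conn=21 S1=46 S2=56 S3=67 S4=26 blocked=[]
Op 5: conn=1 S1=46 S2=56 S3=67 S4=6 blocked=[]
Op 6: conn=28 S1=46 S2=56 S3=67 S4=6 blocked=[]
Op 7: conn=38 S1=46 S2=56 S3=67 S4=6 blocked=[]
Op 8: conn=38 S1=53 S2=56 S3=67 S4=6 blocked=[]
Op 9: conn=23 S1=53 S2=56 S3=67 S4=-9 blocked=[4]
Op 10: conn=23 S1=53 S2=67 S3=67 S4=-9 blocked=[4]
Op 11: conn=34 S1=53 S2=67 S3=67 S4=-9 blocked=[4]
Op 12: conn=55 S1=53 S2=67 S3=67 S4=-9 blocked=[4]
Op 13: conn=49 S1=53 S2=61 S3=67 S4=-9 blocked=[4]
Op 14: conn=75 S1=53 S2=61 S3=67 S4=-9 blocked=[4]

Answer: S4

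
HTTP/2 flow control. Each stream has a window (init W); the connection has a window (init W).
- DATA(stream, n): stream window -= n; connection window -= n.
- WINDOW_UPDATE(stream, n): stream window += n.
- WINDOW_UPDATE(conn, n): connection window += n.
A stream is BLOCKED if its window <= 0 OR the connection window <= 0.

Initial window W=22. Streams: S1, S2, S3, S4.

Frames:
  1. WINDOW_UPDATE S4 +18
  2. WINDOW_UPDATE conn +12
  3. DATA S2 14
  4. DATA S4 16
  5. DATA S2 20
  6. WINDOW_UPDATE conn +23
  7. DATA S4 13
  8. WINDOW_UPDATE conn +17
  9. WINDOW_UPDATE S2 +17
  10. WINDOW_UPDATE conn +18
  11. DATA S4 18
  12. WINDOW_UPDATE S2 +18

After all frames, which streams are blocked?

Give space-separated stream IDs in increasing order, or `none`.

Answer: S4

Derivation:
Op 1: conn=22 S1=22 S2=22 S3=22 S4=40 blocked=[]
Op 2: conn=34 S1=22 S2=22 S3=22 S4=40 blocked=[]
Op 3: conn=20 S1=22 S2=8 S3=22 S4=40 blocked=[]
Op 4: conn=4 S1=22 S2=8 S3=22 S4=24 blocked=[]
Op 5: conn=-16 S1=22 S2=-12 S3=22 S4=24 blocked=[1, 2, 3, 4]
Op 6: conn=7 S1=22 S2=-12 S3=22 S4=24 blocked=[2]
Op 7: conn=-6 S1=22 S2=-12 S3=22 S4=11 blocked=[1, 2, 3, 4]
Op 8: conn=11 S1=22 S2=-12 S3=22 S4=11 blocked=[2]
Op 9: conn=11 S1=22 S2=5 S3=22 S4=11 blocked=[]
Op 10: conn=29 S1=22 S2=5 S3=22 S4=11 blocked=[]
Op 11: conn=11 S1=22 S2=5 S3=22 S4=-7 blocked=[4]
Op 12: conn=11 S1=22 S2=23 S3=22 S4=-7 blocked=[4]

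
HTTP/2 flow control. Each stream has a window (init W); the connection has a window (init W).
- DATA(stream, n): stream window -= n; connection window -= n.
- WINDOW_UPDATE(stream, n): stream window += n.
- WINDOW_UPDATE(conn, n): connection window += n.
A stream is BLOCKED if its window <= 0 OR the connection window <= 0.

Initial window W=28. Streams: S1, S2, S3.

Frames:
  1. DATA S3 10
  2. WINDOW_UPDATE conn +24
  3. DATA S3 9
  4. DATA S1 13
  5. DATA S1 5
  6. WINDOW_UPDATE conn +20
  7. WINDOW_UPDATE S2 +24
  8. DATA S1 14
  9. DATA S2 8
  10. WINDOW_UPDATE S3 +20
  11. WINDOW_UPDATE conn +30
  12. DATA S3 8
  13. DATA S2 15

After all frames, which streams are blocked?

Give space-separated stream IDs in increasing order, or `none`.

Answer: S1

Derivation:
Op 1: conn=18 S1=28 S2=28 S3=18 blocked=[]
Op 2: conn=42 S1=28 S2=28 S3=18 blocked=[]
Op 3: conn=33 S1=28 S2=28 S3=9 blocked=[]
Op 4: conn=20 S1=15 S2=28 S3=9 blocked=[]
Op 5: conn=15 S1=10 S2=28 S3=9 blocked=[]
Op 6: conn=35 S1=10 S2=28 S3=9 blocked=[]
Op 7: conn=35 S1=10 S2=52 S3=9 blocked=[]
Op 8: conn=21 S1=-4 S2=52 S3=9 blocked=[1]
Op 9: conn=13 S1=-4 S2=44 S3=9 blocked=[1]
Op 10: conn=13 S1=-4 S2=44 S3=29 blocked=[1]
Op 11: conn=43 S1=-4 S2=44 S3=29 blocked=[1]
Op 12: conn=35 S1=-4 S2=44 S3=21 blocked=[1]
Op 13: conn=20 S1=-4 S2=29 S3=21 blocked=[1]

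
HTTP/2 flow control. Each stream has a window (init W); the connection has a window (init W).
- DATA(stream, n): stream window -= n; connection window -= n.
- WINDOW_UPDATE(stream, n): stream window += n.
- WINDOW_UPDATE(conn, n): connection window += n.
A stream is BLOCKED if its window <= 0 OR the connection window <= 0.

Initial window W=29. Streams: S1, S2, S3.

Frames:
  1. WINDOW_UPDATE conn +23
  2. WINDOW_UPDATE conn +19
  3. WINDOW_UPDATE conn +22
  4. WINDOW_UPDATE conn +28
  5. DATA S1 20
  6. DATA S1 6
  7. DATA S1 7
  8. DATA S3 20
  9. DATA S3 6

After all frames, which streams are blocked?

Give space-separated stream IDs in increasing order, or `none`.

Op 1: conn=52 S1=29 S2=29 S3=29 blocked=[]
Op 2: conn=71 S1=29 S2=29 S3=29 blocked=[]
Op 3: conn=93 S1=29 S2=29 S3=29 blocked=[]
Op 4: conn=121 S1=29 S2=29 S3=29 blocked=[]
Op 5: conn=101 S1=9 S2=29 S3=29 blocked=[]
Op 6: conn=95 S1=3 S2=29 S3=29 blocked=[]
Op 7: conn=88 S1=-4 S2=29 S3=29 blocked=[1]
Op 8: conn=68 S1=-4 S2=29 S3=9 blocked=[1]
Op 9: conn=62 S1=-4 S2=29 S3=3 blocked=[1]

Answer: S1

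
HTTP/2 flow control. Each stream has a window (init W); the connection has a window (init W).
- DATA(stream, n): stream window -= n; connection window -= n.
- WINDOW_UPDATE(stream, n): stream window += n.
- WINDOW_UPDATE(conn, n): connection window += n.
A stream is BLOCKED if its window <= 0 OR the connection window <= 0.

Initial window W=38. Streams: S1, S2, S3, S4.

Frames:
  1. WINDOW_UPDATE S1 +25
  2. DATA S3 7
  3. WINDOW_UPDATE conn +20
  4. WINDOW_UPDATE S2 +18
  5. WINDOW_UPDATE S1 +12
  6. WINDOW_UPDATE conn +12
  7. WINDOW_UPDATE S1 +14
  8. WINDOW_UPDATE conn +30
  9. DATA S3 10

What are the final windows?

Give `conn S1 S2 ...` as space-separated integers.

Op 1: conn=38 S1=63 S2=38 S3=38 S4=38 blocked=[]
Op 2: conn=31 S1=63 S2=38 S3=31 S4=38 blocked=[]
Op 3: conn=51 S1=63 S2=38 S3=31 S4=38 blocked=[]
Op 4: conn=51 S1=63 S2=56 S3=31 S4=38 blocked=[]
Op 5: conn=51 S1=75 S2=56 S3=31 S4=38 blocked=[]
Op 6: conn=63 S1=75 S2=56 S3=31 S4=38 blocked=[]
Op 7: conn=63 S1=89 S2=56 S3=31 S4=38 blocked=[]
Op 8: conn=93 S1=89 S2=56 S3=31 S4=38 blocked=[]
Op 9: conn=83 S1=89 S2=56 S3=21 S4=38 blocked=[]

Answer: 83 89 56 21 38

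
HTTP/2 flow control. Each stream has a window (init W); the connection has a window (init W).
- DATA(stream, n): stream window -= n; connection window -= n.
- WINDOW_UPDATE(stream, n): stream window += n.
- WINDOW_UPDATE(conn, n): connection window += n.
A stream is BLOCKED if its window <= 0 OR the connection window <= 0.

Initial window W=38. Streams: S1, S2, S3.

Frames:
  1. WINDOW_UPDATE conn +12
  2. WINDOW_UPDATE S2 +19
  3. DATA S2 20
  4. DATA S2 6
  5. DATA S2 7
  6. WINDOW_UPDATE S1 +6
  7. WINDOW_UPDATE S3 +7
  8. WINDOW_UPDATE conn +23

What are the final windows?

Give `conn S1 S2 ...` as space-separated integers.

Op 1: conn=50 S1=38 S2=38 S3=38 blocked=[]
Op 2: conn=50 S1=38 S2=57 S3=38 blocked=[]
Op 3: conn=30 S1=38 S2=37 S3=38 blocked=[]
Op 4: conn=24 S1=38 S2=31 S3=38 blocked=[]
Op 5: conn=17 S1=38 S2=24 S3=38 blocked=[]
Op 6: conn=17 S1=44 S2=24 S3=38 blocked=[]
Op 7: conn=17 S1=44 S2=24 S3=45 blocked=[]
Op 8: conn=40 S1=44 S2=24 S3=45 blocked=[]

Answer: 40 44 24 45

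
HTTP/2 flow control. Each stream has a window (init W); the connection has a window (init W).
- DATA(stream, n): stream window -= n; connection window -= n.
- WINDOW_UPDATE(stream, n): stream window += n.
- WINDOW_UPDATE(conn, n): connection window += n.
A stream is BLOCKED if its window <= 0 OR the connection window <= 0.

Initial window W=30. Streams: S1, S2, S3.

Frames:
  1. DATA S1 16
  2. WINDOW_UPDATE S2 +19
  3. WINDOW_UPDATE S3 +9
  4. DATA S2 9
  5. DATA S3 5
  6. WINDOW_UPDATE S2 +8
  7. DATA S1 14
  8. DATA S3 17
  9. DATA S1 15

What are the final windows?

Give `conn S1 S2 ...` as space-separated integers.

Op 1: conn=14 S1=14 S2=30 S3=30 blocked=[]
Op 2: conn=14 S1=14 S2=49 S3=30 blocked=[]
Op 3: conn=14 S1=14 S2=49 S3=39 blocked=[]
Op 4: conn=5 S1=14 S2=40 S3=39 blocked=[]
Op 5: conn=0 S1=14 S2=40 S3=34 blocked=[1, 2, 3]
Op 6: conn=0 S1=14 S2=48 S3=34 blocked=[1, 2, 3]
Op 7: conn=-14 S1=0 S2=48 S3=34 blocked=[1, 2, 3]
Op 8: conn=-31 S1=0 S2=48 S3=17 blocked=[1, 2, 3]
Op 9: conn=-46 S1=-15 S2=48 S3=17 blocked=[1, 2, 3]

Answer: -46 -15 48 17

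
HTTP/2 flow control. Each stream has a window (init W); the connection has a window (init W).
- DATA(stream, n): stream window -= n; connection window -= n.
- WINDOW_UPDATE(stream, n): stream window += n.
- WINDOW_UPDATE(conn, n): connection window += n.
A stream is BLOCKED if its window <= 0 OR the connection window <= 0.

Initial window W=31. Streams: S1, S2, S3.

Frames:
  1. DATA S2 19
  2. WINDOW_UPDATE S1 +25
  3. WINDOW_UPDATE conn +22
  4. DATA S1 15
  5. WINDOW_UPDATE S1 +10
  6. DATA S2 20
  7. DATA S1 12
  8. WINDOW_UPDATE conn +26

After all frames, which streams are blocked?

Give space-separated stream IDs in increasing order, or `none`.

Answer: S2

Derivation:
Op 1: conn=12 S1=31 S2=12 S3=31 blocked=[]
Op 2: conn=12 S1=56 S2=12 S3=31 blocked=[]
Op 3: conn=34 S1=56 S2=12 S3=31 blocked=[]
Op 4: conn=19 S1=41 S2=12 S3=31 blocked=[]
Op 5: conn=19 S1=51 S2=12 S3=31 blocked=[]
Op 6: conn=-1 S1=51 S2=-8 S3=31 blocked=[1, 2, 3]
Op 7: conn=-13 S1=39 S2=-8 S3=31 blocked=[1, 2, 3]
Op 8: conn=13 S1=39 S2=-8 S3=31 blocked=[2]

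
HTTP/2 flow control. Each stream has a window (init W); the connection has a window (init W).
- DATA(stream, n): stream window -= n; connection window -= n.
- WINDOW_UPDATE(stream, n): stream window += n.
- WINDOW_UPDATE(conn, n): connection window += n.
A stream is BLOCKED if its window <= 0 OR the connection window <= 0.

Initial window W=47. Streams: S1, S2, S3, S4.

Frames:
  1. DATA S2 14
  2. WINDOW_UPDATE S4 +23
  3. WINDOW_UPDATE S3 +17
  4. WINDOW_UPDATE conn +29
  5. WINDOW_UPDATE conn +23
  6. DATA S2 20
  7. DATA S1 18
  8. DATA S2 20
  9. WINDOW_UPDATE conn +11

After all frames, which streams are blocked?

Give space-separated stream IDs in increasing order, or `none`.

Answer: S2

Derivation:
Op 1: conn=33 S1=47 S2=33 S3=47 S4=47 blocked=[]
Op 2: conn=33 S1=47 S2=33 S3=47 S4=70 blocked=[]
Op 3: conn=33 S1=47 S2=33 S3=64 S4=70 blocked=[]
Op 4: conn=62 S1=47 S2=33 S3=64 S4=70 blocked=[]
Op 5: conn=85 S1=47 S2=33 S3=64 S4=70 blocked=[]
Op 6: conn=65 S1=47 S2=13 S3=64 S4=70 blocked=[]
Op 7: conn=47 S1=29 S2=13 S3=64 S4=70 blocked=[]
Op 8: conn=27 S1=29 S2=-7 S3=64 S4=70 blocked=[2]
Op 9: conn=38 S1=29 S2=-7 S3=64 S4=70 blocked=[2]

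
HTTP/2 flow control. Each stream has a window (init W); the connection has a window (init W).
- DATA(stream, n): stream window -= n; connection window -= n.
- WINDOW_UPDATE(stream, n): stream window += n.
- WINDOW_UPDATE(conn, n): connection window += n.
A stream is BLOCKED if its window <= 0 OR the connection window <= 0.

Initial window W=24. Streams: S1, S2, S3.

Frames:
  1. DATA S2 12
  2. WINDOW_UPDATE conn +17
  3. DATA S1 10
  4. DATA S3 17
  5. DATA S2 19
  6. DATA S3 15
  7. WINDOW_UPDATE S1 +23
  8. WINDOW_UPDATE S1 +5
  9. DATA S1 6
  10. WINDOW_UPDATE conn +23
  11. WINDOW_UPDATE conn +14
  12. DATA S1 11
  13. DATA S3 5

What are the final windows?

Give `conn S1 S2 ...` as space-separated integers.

Op 1: conn=12 S1=24 S2=12 S3=24 blocked=[]
Op 2: conn=29 S1=24 S2=12 S3=24 blocked=[]
Op 3: conn=19 S1=14 S2=12 S3=24 blocked=[]
Op 4: conn=2 S1=14 S2=12 S3=7 blocked=[]
Op 5: conn=-17 S1=14 S2=-7 S3=7 blocked=[1, 2, 3]
Op 6: conn=-32 S1=14 S2=-7 S3=-8 blocked=[1, 2, 3]
Op 7: conn=-32 S1=37 S2=-7 S3=-8 blocked=[1, 2, 3]
Op 8: conn=-32 S1=42 S2=-7 S3=-8 blocked=[1, 2, 3]
Op 9: conn=-38 S1=36 S2=-7 S3=-8 blocked=[1, 2, 3]
Op 10: conn=-15 S1=36 S2=-7 S3=-8 blocked=[1, 2, 3]
Op 11: conn=-1 S1=36 S2=-7 S3=-8 blocked=[1, 2, 3]
Op 12: conn=-12 S1=25 S2=-7 S3=-8 blocked=[1, 2, 3]
Op 13: conn=-17 S1=25 S2=-7 S3=-13 blocked=[1, 2, 3]

Answer: -17 25 -7 -13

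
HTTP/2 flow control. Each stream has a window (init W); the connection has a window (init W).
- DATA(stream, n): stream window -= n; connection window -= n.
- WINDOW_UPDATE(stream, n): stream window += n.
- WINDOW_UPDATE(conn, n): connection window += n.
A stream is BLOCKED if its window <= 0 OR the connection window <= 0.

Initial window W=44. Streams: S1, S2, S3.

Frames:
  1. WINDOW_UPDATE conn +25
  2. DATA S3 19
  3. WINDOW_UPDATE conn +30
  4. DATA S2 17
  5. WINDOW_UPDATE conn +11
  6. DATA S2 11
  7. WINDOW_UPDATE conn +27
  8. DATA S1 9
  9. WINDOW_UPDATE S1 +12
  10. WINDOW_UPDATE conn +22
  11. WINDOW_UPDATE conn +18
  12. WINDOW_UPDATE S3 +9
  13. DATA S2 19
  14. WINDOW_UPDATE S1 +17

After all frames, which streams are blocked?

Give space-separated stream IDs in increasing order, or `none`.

Op 1: conn=69 S1=44 S2=44 S3=44 blocked=[]
Op 2: conn=50 S1=44 S2=44 S3=25 blocked=[]
Op 3: conn=80 S1=44 S2=44 S3=25 blocked=[]
Op 4: conn=63 S1=44 S2=27 S3=25 blocked=[]
Op 5: conn=74 S1=44 S2=27 S3=25 blocked=[]
Op 6: conn=63 S1=44 S2=16 S3=25 blocked=[]
Op 7: conn=90 S1=44 S2=16 S3=25 blocked=[]
Op 8: conn=81 S1=35 S2=16 S3=25 blocked=[]
Op 9: conn=81 S1=47 S2=16 S3=25 blocked=[]
Op 10: conn=103 S1=47 S2=16 S3=25 blocked=[]
Op 11: conn=121 S1=47 S2=16 S3=25 blocked=[]
Op 12: conn=121 S1=47 S2=16 S3=34 blocked=[]
Op 13: conn=102 S1=47 S2=-3 S3=34 blocked=[2]
Op 14: conn=102 S1=64 S2=-3 S3=34 blocked=[2]

Answer: S2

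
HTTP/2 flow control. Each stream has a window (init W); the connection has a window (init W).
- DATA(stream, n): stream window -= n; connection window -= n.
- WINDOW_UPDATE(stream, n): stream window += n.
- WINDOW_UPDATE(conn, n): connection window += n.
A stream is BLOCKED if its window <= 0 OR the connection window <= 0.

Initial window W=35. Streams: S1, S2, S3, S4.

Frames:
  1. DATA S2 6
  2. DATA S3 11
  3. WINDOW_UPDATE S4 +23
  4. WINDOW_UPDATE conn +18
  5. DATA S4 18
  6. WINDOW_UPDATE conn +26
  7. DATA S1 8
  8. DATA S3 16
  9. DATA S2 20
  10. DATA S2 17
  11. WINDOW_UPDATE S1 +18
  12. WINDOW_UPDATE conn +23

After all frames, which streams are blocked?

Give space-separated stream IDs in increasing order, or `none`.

Answer: S2

Derivation:
Op 1: conn=29 S1=35 S2=29 S3=35 S4=35 blocked=[]
Op 2: conn=18 S1=35 S2=29 S3=24 S4=35 blocked=[]
Op 3: conn=18 S1=35 S2=29 S3=24 S4=58 blocked=[]
Op 4: conn=36 S1=35 S2=29 S3=24 S4=58 blocked=[]
Op 5: conn=18 S1=35 S2=29 S3=24 S4=40 blocked=[]
Op 6: conn=44 S1=35 S2=29 S3=24 S4=40 blocked=[]
Op 7: conn=36 S1=27 S2=29 S3=24 S4=40 blocked=[]
Op 8: conn=20 S1=27 S2=29 S3=8 S4=40 blocked=[]
Op 9: conn=0 S1=27 S2=9 S3=8 S4=40 blocked=[1, 2, 3, 4]
Op 10: conn=-17 S1=27 S2=-8 S3=8 S4=40 blocked=[1, 2, 3, 4]
Op 11: conn=-17 S1=45 S2=-8 S3=8 S4=40 blocked=[1, 2, 3, 4]
Op 12: conn=6 S1=45 S2=-8 S3=8 S4=40 blocked=[2]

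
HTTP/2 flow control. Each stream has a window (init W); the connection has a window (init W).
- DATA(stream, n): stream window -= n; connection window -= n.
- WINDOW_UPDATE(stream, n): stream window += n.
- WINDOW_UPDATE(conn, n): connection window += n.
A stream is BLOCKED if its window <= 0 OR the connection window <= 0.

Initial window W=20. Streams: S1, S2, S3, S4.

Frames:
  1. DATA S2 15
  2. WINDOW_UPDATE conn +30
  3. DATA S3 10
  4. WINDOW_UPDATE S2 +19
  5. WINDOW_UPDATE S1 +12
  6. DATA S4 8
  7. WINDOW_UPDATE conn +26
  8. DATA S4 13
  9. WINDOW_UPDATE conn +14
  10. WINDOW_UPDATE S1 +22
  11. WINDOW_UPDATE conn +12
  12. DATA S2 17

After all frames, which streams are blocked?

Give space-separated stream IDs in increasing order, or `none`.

Answer: S4

Derivation:
Op 1: conn=5 S1=20 S2=5 S3=20 S4=20 blocked=[]
Op 2: conn=35 S1=20 S2=5 S3=20 S4=20 blocked=[]
Op 3: conn=25 S1=20 S2=5 S3=10 S4=20 blocked=[]
Op 4: conn=25 S1=20 S2=24 S3=10 S4=20 blocked=[]
Op 5: conn=25 S1=32 S2=24 S3=10 S4=20 blocked=[]
Op 6: conn=17 S1=32 S2=24 S3=10 S4=12 blocked=[]
Op 7: conn=43 S1=32 S2=24 S3=10 S4=12 blocked=[]
Op 8: conn=30 S1=32 S2=24 S3=10 S4=-1 blocked=[4]
Op 9: conn=44 S1=32 S2=24 S3=10 S4=-1 blocked=[4]
Op 10: conn=44 S1=54 S2=24 S3=10 S4=-1 blocked=[4]
Op 11: conn=56 S1=54 S2=24 S3=10 S4=-1 blocked=[4]
Op 12: conn=39 S1=54 S2=7 S3=10 S4=-1 blocked=[4]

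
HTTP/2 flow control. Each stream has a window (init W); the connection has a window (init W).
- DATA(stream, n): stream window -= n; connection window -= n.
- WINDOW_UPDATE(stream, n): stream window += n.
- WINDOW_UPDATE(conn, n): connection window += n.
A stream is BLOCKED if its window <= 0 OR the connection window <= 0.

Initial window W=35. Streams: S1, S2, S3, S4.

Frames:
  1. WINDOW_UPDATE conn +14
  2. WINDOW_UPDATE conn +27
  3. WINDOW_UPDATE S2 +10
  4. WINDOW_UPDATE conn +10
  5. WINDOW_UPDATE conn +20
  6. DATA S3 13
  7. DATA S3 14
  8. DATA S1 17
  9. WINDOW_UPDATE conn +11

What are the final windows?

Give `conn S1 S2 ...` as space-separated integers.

Op 1: conn=49 S1=35 S2=35 S3=35 S4=35 blocked=[]
Op 2: conn=76 S1=35 S2=35 S3=35 S4=35 blocked=[]
Op 3: conn=76 S1=35 S2=45 S3=35 S4=35 blocked=[]
Op 4: conn=86 S1=35 S2=45 S3=35 S4=35 blocked=[]
Op 5: conn=106 S1=35 S2=45 S3=35 S4=35 blocked=[]
Op 6: conn=93 S1=35 S2=45 S3=22 S4=35 blocked=[]
Op 7: conn=79 S1=35 S2=45 S3=8 S4=35 blocked=[]
Op 8: conn=62 S1=18 S2=45 S3=8 S4=35 blocked=[]
Op 9: conn=73 S1=18 S2=45 S3=8 S4=35 blocked=[]

Answer: 73 18 45 8 35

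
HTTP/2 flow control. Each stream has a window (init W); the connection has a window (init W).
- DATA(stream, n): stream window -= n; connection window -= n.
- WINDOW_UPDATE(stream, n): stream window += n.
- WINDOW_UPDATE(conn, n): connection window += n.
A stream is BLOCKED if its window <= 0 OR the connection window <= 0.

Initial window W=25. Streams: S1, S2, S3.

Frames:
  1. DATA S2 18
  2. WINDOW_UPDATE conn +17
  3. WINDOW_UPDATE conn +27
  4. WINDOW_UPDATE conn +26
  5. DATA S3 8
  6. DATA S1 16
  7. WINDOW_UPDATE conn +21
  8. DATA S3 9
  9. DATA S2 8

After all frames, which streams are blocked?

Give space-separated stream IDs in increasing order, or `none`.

Op 1: conn=7 S1=25 S2=7 S3=25 blocked=[]
Op 2: conn=24 S1=25 S2=7 S3=25 blocked=[]
Op 3: conn=51 S1=25 S2=7 S3=25 blocked=[]
Op 4: conn=77 S1=25 S2=7 S3=25 blocked=[]
Op 5: conn=69 S1=25 S2=7 S3=17 blocked=[]
Op 6: conn=53 S1=9 S2=7 S3=17 blocked=[]
Op 7: conn=74 S1=9 S2=7 S3=17 blocked=[]
Op 8: conn=65 S1=9 S2=7 S3=8 blocked=[]
Op 9: conn=57 S1=9 S2=-1 S3=8 blocked=[2]

Answer: S2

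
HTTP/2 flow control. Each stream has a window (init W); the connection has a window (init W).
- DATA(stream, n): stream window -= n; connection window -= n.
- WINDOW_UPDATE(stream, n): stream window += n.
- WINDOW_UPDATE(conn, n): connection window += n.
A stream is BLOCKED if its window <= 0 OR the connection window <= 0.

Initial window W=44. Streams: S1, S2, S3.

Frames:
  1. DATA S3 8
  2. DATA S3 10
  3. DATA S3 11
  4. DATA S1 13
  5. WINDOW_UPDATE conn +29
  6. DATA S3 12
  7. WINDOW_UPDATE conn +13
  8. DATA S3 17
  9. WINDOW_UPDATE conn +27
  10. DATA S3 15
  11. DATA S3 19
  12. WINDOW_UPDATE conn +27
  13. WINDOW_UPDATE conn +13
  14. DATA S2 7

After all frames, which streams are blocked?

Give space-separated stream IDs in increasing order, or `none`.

Answer: S3

Derivation:
Op 1: conn=36 S1=44 S2=44 S3=36 blocked=[]
Op 2: conn=26 S1=44 S2=44 S3=26 blocked=[]
Op 3: conn=15 S1=44 S2=44 S3=15 blocked=[]
Op 4: conn=2 S1=31 S2=44 S3=15 blocked=[]
Op 5: conn=31 S1=31 S2=44 S3=15 blocked=[]
Op 6: conn=19 S1=31 S2=44 S3=3 blocked=[]
Op 7: conn=32 S1=31 S2=44 S3=3 blocked=[]
Op 8: conn=15 S1=31 S2=44 S3=-14 blocked=[3]
Op 9: conn=42 S1=31 S2=44 S3=-14 blocked=[3]
Op 10: conn=27 S1=31 S2=44 S3=-29 blocked=[3]
Op 11: conn=8 S1=31 S2=44 S3=-48 blocked=[3]
Op 12: conn=35 S1=31 S2=44 S3=-48 blocked=[3]
Op 13: conn=48 S1=31 S2=44 S3=-48 blocked=[3]
Op 14: conn=41 S1=31 S2=37 S3=-48 blocked=[3]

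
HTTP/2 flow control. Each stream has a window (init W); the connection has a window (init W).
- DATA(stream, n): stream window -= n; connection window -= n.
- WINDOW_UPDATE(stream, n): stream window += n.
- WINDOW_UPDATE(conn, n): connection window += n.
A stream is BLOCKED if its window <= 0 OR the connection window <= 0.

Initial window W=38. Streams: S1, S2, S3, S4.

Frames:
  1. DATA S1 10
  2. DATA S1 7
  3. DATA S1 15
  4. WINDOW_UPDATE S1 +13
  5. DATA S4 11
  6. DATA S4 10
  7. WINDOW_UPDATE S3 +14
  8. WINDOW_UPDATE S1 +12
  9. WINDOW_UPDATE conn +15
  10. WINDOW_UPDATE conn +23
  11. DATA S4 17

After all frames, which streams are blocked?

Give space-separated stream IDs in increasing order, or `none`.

Op 1: conn=28 S1=28 S2=38 S3=38 S4=38 blocked=[]
Op 2: conn=21 S1=21 S2=38 S3=38 S4=38 blocked=[]
Op 3: conn=6 S1=6 S2=38 S3=38 S4=38 blocked=[]
Op 4: conn=6 S1=19 S2=38 S3=38 S4=38 blocked=[]
Op 5: conn=-5 S1=19 S2=38 S3=38 S4=27 blocked=[1, 2, 3, 4]
Op 6: conn=-15 S1=19 S2=38 S3=38 S4=17 blocked=[1, 2, 3, 4]
Op 7: conn=-15 S1=19 S2=38 S3=52 S4=17 blocked=[1, 2, 3, 4]
Op 8: conn=-15 S1=31 S2=38 S3=52 S4=17 blocked=[1, 2, 3, 4]
Op 9: conn=0 S1=31 S2=38 S3=52 S4=17 blocked=[1, 2, 3, 4]
Op 10: conn=23 S1=31 S2=38 S3=52 S4=17 blocked=[]
Op 11: conn=6 S1=31 S2=38 S3=52 S4=0 blocked=[4]

Answer: S4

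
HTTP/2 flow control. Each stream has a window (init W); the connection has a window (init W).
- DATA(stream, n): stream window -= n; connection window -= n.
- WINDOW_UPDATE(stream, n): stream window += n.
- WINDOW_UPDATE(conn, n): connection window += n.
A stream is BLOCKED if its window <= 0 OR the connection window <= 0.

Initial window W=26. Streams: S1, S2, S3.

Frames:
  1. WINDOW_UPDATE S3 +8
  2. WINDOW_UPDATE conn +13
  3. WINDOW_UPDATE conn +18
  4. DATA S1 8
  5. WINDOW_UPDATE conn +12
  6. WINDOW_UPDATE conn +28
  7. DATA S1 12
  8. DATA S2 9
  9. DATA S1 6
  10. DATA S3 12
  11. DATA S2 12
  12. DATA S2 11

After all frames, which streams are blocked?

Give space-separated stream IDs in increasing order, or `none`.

Op 1: conn=26 S1=26 S2=26 S3=34 blocked=[]
Op 2: conn=39 S1=26 S2=26 S3=34 blocked=[]
Op 3: conn=57 S1=26 S2=26 S3=34 blocked=[]
Op 4: conn=49 S1=18 S2=26 S3=34 blocked=[]
Op 5: conn=61 S1=18 S2=26 S3=34 blocked=[]
Op 6: conn=89 S1=18 S2=26 S3=34 blocked=[]
Op 7: conn=77 S1=6 S2=26 S3=34 blocked=[]
Op 8: conn=68 S1=6 S2=17 S3=34 blocked=[]
Op 9: conn=62 S1=0 S2=17 S3=34 blocked=[1]
Op 10: conn=50 S1=0 S2=17 S3=22 blocked=[1]
Op 11: conn=38 S1=0 S2=5 S3=22 blocked=[1]
Op 12: conn=27 S1=0 S2=-6 S3=22 blocked=[1, 2]

Answer: S1 S2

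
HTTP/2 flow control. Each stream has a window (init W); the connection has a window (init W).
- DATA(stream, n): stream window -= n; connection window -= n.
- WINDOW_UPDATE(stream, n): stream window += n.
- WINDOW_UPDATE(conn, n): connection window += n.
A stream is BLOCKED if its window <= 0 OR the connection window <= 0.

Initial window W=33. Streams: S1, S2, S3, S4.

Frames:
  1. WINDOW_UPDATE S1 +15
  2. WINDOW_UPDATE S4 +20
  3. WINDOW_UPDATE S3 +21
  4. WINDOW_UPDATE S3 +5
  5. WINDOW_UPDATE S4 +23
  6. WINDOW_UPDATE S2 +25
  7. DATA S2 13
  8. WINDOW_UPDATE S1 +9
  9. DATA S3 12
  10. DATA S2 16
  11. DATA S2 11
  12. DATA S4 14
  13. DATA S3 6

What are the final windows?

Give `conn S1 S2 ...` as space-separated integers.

Op 1: conn=33 S1=48 S2=33 S3=33 S4=33 blocked=[]
Op 2: conn=33 S1=48 S2=33 S3=33 S4=53 blocked=[]
Op 3: conn=33 S1=48 S2=33 S3=54 S4=53 blocked=[]
Op 4: conn=33 S1=48 S2=33 S3=59 S4=53 blocked=[]
Op 5: conn=33 S1=48 S2=33 S3=59 S4=76 blocked=[]
Op 6: conn=33 S1=48 S2=58 S3=59 S4=76 blocked=[]
Op 7: conn=20 S1=48 S2=45 S3=59 S4=76 blocked=[]
Op 8: conn=20 S1=57 S2=45 S3=59 S4=76 blocked=[]
Op 9: conn=8 S1=57 S2=45 S3=47 S4=76 blocked=[]
Op 10: conn=-8 S1=57 S2=29 S3=47 S4=76 blocked=[1, 2, 3, 4]
Op 11: conn=-19 S1=57 S2=18 S3=47 S4=76 blocked=[1, 2, 3, 4]
Op 12: conn=-33 S1=57 S2=18 S3=47 S4=62 blocked=[1, 2, 3, 4]
Op 13: conn=-39 S1=57 S2=18 S3=41 S4=62 blocked=[1, 2, 3, 4]

Answer: -39 57 18 41 62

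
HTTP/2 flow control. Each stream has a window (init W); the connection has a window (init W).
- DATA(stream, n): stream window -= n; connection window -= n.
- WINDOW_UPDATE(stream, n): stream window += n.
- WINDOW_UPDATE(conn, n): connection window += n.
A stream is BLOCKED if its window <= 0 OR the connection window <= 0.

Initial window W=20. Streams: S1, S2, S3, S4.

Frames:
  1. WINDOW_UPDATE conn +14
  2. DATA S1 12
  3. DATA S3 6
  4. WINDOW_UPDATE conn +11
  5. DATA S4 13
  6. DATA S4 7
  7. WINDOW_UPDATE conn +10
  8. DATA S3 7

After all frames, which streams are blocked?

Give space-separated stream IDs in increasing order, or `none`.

Op 1: conn=34 S1=20 S2=20 S3=20 S4=20 blocked=[]
Op 2: conn=22 S1=8 S2=20 S3=20 S4=20 blocked=[]
Op 3: conn=16 S1=8 S2=20 S3=14 S4=20 blocked=[]
Op 4: conn=27 S1=8 S2=20 S3=14 S4=20 blocked=[]
Op 5: conn=14 S1=8 S2=20 S3=14 S4=7 blocked=[]
Op 6: conn=7 S1=8 S2=20 S3=14 S4=0 blocked=[4]
Op 7: conn=17 S1=8 S2=20 S3=14 S4=0 blocked=[4]
Op 8: conn=10 S1=8 S2=20 S3=7 S4=0 blocked=[4]

Answer: S4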